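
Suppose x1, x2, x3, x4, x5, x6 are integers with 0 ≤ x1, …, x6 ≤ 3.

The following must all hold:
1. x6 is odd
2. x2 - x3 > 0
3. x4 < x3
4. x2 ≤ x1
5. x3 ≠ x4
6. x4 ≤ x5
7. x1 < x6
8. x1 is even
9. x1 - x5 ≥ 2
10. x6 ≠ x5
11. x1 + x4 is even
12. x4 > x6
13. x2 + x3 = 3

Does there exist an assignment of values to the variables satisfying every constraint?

Constraints 2, 3, 4, 7, and 12 give x1 < x6, x6 < x4, x4 < x3, x3 < x2, x2 ≤ x1. Chaining: x1 < x6 < x4 < x3 < x2 ≤ x1, which forces x1 < x1 — impossible.

Unsatisfiable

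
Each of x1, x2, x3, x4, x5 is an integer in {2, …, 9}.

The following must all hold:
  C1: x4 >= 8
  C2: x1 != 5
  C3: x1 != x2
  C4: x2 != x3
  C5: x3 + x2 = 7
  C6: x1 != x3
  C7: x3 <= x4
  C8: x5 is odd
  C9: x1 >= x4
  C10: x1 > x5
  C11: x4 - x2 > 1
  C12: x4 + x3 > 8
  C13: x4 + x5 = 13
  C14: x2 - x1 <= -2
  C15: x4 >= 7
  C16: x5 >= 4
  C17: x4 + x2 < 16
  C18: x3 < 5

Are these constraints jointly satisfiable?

Satisfiable

Try x1 = 9, x2 = 5, x3 = 2, x4 = 8, x5 = 5.
Check constraint 5: x3 + x2 = 7; constraint 11: x4 - x2 = 3; constraint 12: x4 + x3 = 10. The remaining constraints are straightforward to verify.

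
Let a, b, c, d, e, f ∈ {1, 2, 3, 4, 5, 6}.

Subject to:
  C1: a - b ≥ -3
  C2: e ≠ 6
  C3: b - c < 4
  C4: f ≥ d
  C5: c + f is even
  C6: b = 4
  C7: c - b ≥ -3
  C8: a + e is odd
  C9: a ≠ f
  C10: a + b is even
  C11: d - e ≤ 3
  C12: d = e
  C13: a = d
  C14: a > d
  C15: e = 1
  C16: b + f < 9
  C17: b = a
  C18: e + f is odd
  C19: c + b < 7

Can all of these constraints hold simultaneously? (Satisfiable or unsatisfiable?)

Unsatisfiable

Constraint 6 fixes b = 4 and constraint 15 fixes e = 1. Constraints 12, 13, and 17 give b = a = d = e, so b = e. But 4 ≠ 1 — contradiction.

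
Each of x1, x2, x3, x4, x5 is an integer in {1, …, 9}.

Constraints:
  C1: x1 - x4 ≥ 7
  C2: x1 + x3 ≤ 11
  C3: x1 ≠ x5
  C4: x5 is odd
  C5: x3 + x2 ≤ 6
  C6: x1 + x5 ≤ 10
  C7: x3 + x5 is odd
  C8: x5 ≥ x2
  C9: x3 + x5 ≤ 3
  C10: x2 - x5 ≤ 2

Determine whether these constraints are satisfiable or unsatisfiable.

Take x1 = 9, x2 = 1, x3 = 2, x4 = 1, x5 = 1. Then constraint 1: x1 - x4 = 8; constraint 2: x1 + x3 = 11, and every other listed constraint is also met.

Satisfiable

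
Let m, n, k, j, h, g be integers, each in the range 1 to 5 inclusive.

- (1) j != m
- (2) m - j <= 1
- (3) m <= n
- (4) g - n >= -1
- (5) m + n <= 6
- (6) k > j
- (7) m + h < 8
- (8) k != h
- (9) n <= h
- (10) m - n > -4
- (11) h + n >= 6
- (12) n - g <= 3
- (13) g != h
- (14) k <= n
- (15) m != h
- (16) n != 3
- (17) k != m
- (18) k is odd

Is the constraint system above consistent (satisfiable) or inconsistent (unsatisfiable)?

One satisfying assignment is m = 2, n = 4, k = 3, j = 1, h = 5, g = 3.
For the less obvious constraints — constraint 2: m - j = 1; constraint 4: g - n = -1 — and the others hold by inspection.

Satisfiable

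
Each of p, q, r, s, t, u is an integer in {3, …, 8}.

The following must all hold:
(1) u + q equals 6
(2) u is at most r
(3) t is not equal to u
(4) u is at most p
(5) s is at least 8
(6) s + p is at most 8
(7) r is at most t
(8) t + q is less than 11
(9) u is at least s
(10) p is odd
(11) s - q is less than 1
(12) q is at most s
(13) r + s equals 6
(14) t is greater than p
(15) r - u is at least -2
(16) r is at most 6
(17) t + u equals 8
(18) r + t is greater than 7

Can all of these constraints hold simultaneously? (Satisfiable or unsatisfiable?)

Unsatisfiable

From constraints 5 and 9: u ≥ s and s ≥ 8, so u ≥ 8. From constraints 2 and 16: u ≤ r and r ≤ 6, so u ≤ 6. But 6 < 8, so no value of u works.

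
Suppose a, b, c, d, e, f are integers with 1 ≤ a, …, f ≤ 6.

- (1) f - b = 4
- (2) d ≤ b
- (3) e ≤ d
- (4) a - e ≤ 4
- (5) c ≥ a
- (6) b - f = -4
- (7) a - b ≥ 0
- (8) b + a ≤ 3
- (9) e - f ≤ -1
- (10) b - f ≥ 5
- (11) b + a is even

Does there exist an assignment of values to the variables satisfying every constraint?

Unsatisfiable

Constraints 4, 7, 9, and 10 give f − e ≥ 1, e − a ≥ -4, a − b ≥ 0, b − f ≥ 5.
Adding all 4 inequalities: the left sides telescope to 0, and the right sides sum to 1 + (-4) + 0 + 5 = 2. So 0 ≥ 2, which is false.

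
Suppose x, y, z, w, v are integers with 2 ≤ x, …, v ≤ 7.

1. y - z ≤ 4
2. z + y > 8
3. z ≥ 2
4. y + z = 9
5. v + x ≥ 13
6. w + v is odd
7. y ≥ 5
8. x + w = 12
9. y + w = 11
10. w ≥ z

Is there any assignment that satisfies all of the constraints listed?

Setting (x, y, z, w, v) = (7, 6, 3, 5, 6) satisfies everything: constraint 1: y - z = 3; constraint 2: z + y = 9; constraint 4: y + z = 9, and the others follow.

Satisfiable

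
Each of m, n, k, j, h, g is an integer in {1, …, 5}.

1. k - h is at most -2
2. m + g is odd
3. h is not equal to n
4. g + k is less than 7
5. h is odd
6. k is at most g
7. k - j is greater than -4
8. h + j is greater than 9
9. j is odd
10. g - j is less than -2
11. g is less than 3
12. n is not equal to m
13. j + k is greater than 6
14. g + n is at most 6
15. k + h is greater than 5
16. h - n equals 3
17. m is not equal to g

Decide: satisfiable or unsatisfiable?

Try m = 1, n = 2, k = 2, j = 5, h = 5, g = 2.
Check constraint 1: k - h = -3; constraint 4: g + k = 4. The remaining constraints are straightforward to verify.

Satisfiable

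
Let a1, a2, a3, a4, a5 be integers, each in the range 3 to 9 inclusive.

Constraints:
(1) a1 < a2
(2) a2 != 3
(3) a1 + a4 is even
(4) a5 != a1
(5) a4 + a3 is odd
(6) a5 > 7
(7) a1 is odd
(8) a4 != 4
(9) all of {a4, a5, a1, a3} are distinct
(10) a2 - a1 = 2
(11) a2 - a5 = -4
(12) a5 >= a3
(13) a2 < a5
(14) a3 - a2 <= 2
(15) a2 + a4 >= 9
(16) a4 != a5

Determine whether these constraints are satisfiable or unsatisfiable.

Try a1 = 3, a2 = 5, a3 = 6, a4 = 5, a5 = 9.
Check constraint 10: a2 - a1 = 2; constraint 11: a2 - a5 = -4. The remaining constraints are straightforward to verify.

Satisfiable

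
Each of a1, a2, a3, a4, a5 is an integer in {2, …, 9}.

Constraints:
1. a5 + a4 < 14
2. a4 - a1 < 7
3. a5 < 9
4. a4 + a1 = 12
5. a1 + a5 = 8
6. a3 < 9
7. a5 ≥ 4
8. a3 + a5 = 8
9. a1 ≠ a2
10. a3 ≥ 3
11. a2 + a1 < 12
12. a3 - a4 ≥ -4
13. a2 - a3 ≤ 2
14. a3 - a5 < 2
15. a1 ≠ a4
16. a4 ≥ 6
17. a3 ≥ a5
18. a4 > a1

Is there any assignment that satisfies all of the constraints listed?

Satisfiable

Setting (a1, a2, a3, a4, a5) = (4, 6, 4, 8, 4) satisfies everything: constraint 1: a5 + a4 = 12; constraint 2: a4 - a1 = 4, and the others follow.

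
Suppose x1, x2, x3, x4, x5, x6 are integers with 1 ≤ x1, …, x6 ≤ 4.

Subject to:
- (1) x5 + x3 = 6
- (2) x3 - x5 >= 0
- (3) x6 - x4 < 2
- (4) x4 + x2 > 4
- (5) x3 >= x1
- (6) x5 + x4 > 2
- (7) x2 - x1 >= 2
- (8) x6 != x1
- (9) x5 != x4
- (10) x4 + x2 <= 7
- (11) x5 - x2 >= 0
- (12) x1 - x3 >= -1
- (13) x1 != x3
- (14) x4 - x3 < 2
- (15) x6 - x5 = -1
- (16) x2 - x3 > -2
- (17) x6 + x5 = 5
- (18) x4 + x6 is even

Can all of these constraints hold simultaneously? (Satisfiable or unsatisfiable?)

Constraints 2, 7, 11, and 12 give x2 − x1 ≥ 2, x1 − x3 ≥ -1, x3 − x5 ≥ 0, x5 − x2 ≥ 0.
Adding all 4 inequalities: the left sides telescope to 0, and the right sides sum to 2 + (-1) + 0 + 0 = 1. So 0 ≥ 1, which is false.

Unsatisfiable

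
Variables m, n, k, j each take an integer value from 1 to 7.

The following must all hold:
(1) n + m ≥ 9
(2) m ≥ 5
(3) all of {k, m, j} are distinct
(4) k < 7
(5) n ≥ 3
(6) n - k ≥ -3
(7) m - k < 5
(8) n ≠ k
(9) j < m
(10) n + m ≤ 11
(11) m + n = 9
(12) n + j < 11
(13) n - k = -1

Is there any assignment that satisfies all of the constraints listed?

Setting (m, n, k, j) = (6, 3, 4, 5) satisfies everything: constraint 1: n + m = 9; constraint 6: n - k = -1, and the others follow.

Satisfiable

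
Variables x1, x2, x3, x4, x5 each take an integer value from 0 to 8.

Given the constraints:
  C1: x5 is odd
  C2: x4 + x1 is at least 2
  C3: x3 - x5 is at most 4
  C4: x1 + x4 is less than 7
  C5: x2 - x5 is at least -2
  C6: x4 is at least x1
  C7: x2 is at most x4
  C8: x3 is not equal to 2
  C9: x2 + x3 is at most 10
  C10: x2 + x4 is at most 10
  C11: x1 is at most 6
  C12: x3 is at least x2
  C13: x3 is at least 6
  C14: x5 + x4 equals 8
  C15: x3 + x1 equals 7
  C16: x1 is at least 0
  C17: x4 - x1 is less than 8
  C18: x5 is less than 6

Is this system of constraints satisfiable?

Satisfiable

Take x1 = 0, x2 = 3, x3 = 7, x4 = 5, x5 = 3. Then constraint 2: x4 + x1 = 5; constraint 3: x3 - x5 = 4; constraint 4: x1 + x4 = 5, and every other listed constraint is also met.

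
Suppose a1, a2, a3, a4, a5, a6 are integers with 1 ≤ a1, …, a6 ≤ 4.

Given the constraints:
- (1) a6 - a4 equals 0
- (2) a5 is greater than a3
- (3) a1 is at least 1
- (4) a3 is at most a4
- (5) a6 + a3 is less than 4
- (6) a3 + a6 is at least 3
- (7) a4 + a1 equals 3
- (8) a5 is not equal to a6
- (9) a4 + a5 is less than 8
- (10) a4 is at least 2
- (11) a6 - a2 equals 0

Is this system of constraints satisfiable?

Satisfiable

Setting (a1, a2, a3, a4, a5, a6) = (1, 2, 1, 2, 3, 2) satisfies everything: constraint 1: a6 - a4 = 0; constraint 5: a6 + a3 = 3; constraint 6: a3 + a6 = 3, and the others follow.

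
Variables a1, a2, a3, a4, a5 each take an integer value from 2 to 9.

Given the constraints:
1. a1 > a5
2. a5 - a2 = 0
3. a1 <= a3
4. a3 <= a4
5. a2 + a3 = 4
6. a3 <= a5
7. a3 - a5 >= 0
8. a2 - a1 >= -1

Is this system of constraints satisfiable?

Unsatisfiable

Constraints 1, 3, and 6 give a1 ≤ a3, a3 ≤ a5, a5 < a1. Chaining: a1 ≤ a3 ≤ a5 < a1, which forces a1 < a1 — impossible.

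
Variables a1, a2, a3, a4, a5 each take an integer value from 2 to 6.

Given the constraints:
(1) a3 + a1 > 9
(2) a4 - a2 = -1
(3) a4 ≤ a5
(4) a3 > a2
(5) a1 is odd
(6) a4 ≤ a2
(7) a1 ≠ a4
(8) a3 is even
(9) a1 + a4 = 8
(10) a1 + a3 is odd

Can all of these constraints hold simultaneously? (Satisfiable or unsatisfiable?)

Take a1 = 5, a2 = 4, a3 = 6, a4 = 3, a5 = 6. Then constraint 1: a3 + a1 = 11; constraint 2: a4 - a2 = -1, and every other listed constraint is also met.

Satisfiable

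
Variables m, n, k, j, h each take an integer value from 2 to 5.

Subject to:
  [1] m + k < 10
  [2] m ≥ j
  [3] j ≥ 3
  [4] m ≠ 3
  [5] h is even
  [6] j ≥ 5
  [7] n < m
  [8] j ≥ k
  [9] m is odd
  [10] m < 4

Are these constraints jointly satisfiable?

From constraints 2 and 6: m ≥ j and j ≥ 5, so m ≥ 5. From constraint 10: m ≤ 3. But 3 < 5, so no value of m works.

Unsatisfiable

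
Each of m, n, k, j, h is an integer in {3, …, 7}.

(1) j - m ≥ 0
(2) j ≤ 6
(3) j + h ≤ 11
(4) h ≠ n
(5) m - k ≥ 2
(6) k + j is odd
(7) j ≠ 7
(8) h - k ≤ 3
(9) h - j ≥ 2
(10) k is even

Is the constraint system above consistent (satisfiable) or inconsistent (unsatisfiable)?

Unsatisfiable

Constraints 1, 5, 8, and 9 give h − j ≥ 2, j − m ≥ 0, m − k ≥ 2, k − h ≥ -3.
Adding all 4 inequalities: the left sides telescope to 0, and the right sides sum to 2 + 0 + 2 + (-3) = 1. So 0 ≥ 1, which is false.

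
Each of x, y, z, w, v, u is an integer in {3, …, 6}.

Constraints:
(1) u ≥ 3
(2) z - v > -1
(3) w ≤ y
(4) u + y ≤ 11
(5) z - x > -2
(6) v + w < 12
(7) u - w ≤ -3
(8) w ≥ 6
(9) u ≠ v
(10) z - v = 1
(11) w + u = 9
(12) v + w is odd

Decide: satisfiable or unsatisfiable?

Satisfiable

One satisfying assignment is x = 5, y = 6, z = 6, w = 6, v = 5, u = 3.
For the less obvious constraints — constraint 2: z - v = 1; constraint 4: u + y = 9 — and the others hold by inspection.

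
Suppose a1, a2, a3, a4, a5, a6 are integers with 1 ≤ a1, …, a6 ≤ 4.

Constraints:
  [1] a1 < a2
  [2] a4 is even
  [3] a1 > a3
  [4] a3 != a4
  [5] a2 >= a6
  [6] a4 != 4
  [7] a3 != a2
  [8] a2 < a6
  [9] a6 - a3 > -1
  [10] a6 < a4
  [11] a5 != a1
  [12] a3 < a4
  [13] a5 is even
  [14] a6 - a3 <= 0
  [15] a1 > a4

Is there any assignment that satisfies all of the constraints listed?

Unsatisfiable

Constraints 1, 8, 12, 14, and 15 give a4 < a1, a1 < a2, a2 < a6, a6 ≤ a3, a3 < a4. Chaining: a4 < a1 < a2 < a6 ≤ a3 < a4, which forces a4 < a4 — impossible.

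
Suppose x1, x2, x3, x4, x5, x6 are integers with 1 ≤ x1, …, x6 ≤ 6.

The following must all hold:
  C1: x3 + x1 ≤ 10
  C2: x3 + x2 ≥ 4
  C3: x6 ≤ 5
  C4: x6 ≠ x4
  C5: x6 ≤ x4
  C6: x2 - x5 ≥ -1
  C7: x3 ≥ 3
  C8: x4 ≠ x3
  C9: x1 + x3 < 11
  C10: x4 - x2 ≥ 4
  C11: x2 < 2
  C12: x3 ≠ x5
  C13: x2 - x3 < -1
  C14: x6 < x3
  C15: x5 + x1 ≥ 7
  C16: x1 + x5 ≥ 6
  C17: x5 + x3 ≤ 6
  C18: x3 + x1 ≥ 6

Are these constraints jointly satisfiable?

Try x1 = 6, x2 = 1, x3 = 3, x4 = 6, x5 = 1, x6 = 1.
Check constraint 1: x3 + x1 = 9; constraint 2: x3 + x2 = 4. The remaining constraints are straightforward to verify.

Satisfiable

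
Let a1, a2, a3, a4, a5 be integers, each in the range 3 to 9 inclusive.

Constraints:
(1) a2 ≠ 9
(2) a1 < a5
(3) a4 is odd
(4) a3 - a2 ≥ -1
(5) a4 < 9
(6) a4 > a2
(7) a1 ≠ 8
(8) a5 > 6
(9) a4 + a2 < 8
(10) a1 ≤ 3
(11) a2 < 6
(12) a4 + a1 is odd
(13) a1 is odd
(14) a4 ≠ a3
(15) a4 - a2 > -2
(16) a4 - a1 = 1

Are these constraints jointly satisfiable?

Constraint 3 makes a4 odd and constraint 13 makes a1 odd, so a4 + a1 must be even. Constraint 12 says a4 + a1 is odd — contradiction.

Unsatisfiable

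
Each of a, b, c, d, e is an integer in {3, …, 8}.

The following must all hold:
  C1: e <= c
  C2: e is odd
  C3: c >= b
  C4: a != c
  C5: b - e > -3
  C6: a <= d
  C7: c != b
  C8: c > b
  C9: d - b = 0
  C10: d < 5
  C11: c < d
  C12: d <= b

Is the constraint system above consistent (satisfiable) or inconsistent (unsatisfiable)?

Unsatisfiable

Constraints 8, 11, and 12 give b < c, c < d, d ≤ b. Chaining: b < c < d ≤ b, which forces b < b — impossible.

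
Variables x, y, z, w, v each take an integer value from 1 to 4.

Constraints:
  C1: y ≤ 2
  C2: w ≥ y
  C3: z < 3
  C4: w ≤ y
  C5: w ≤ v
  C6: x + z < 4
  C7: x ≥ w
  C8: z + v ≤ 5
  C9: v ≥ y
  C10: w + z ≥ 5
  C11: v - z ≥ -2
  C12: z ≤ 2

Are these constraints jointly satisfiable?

From constraints 1 and 4: w ≤ y ≤ 2. From constraint 12: z ≤ 2. Hence w + z ≤ 4. But constraint 10 requires w + z ≥ 5, and 5 > 4. Contradiction.

Unsatisfiable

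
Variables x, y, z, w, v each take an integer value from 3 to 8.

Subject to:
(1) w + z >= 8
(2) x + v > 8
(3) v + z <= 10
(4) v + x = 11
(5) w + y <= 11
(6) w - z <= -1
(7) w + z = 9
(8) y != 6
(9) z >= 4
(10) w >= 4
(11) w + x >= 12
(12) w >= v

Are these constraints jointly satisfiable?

Take x = 8, y = 4, z = 5, w = 4, v = 3. Then constraint 1: w + z = 9; constraint 2: x + v = 11; constraint 3: v + z = 8, and every other listed constraint is also met.

Satisfiable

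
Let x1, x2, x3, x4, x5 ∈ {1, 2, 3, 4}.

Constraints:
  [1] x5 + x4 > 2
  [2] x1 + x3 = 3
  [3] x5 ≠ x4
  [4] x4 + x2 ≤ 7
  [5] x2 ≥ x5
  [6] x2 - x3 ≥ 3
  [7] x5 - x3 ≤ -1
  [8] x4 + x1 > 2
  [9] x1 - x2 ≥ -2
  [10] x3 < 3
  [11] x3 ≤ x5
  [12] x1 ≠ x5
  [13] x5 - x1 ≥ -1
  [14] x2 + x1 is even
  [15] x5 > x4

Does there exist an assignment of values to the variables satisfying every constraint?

Constraints 6, 7, 9, and 13 give x3 − x5 ≥ 1, x5 − x1 ≥ -1, x1 − x2 ≥ -2, x2 − x3 ≥ 3.
Adding all 4 inequalities: the left sides telescope to 0, and the right sides sum to 1 + (-1) + (-2) + 3 = 1. So 0 ≥ 1, which is false.

Unsatisfiable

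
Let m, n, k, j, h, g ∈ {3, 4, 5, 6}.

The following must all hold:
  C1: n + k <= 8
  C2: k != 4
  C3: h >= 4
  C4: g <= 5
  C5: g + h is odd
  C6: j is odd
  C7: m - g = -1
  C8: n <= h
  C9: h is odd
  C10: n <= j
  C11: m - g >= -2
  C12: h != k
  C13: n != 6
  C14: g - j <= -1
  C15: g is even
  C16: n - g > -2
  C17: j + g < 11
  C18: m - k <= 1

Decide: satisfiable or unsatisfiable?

Satisfiable

One satisfying assignment is m = 3, n = 3, k = 3, j = 5, h = 5, g = 4.
For the less obvious constraints — constraint 1: n + k = 6; constraint 7: m - g = -1; constraint 11: m - g = -1 — and the others hold by inspection.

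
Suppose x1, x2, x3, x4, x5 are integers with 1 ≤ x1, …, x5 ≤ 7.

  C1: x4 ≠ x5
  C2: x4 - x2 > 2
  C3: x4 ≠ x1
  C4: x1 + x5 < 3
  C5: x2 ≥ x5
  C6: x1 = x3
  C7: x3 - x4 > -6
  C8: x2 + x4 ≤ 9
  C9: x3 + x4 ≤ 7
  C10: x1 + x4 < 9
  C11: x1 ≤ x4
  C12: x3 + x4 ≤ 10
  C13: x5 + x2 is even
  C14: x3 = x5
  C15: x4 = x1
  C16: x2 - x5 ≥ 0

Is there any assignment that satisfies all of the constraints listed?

From constraints 6, 14, and 15, x4 = x1 = x3 = x5, so x4 = x5. But constraint 1 says x4 ≠ x5. Contradiction.

Unsatisfiable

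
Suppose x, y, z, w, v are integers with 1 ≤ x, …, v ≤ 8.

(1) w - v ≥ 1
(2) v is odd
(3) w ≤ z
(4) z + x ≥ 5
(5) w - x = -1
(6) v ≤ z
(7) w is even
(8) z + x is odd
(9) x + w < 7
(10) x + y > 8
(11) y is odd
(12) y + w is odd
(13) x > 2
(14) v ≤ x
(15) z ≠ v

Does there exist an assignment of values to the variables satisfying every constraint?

Satisfiable

The assignment x = 3, y = 7, z = 4, w = 2, v = 1 works:
  constraint 1 holds since w - v = 1.
  constraint 4 holds since z + x = 7.
The rest check out directly.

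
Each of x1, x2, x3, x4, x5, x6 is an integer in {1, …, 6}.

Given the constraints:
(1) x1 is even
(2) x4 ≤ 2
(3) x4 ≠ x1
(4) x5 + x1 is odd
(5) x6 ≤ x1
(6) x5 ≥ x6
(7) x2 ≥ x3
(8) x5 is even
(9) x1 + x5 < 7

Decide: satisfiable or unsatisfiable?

Constraint 8 makes x5 even and constraint 1 makes x1 even, so x5 + x1 must be even. Constraint 4 says x5 + x1 is odd — contradiction.

Unsatisfiable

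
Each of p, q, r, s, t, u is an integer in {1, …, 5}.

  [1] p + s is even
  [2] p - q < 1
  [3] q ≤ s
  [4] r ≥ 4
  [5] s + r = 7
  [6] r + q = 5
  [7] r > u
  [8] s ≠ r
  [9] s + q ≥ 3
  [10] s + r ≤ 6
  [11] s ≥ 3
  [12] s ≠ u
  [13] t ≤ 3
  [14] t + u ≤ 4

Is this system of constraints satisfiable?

From constraint 11: s ≥ 3. From constraint 4: r ≥ 4. Hence s + r ≥ 7. But constraint 10 requires s + r ≤ 6, and 6 < 7. Contradiction.

Unsatisfiable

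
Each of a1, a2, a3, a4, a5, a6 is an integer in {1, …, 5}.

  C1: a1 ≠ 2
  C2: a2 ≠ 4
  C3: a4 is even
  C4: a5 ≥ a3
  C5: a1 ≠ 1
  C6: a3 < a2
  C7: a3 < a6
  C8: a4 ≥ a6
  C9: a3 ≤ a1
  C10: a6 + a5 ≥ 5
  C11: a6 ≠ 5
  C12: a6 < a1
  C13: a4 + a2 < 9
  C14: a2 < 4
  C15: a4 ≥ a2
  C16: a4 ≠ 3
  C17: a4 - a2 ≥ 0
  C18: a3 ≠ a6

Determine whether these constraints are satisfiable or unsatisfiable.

Satisfiable

The assignment a1 = 4, a2 = 2, a3 = 1, a4 = 4, a5 = 5, a6 = 2 works:
  constraint 10 holds since a6 + a5 = 7.
  constraint 13 holds since a4 + a2 = 6.
The rest check out directly.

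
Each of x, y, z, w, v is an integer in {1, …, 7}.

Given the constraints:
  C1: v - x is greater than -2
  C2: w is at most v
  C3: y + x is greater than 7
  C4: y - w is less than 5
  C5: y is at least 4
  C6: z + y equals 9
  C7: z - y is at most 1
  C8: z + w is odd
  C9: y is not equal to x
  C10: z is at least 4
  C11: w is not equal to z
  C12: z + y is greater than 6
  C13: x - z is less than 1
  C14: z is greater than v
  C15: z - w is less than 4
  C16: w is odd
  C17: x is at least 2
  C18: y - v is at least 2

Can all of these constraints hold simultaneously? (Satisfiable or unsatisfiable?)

Take x = 4, y = 5, z = 4, w = 3, v = 3. Then constraint 1: v - x = -1; constraint 3: y + x = 9; constraint 4: y - w = 2, and every other listed constraint is also met.

Satisfiable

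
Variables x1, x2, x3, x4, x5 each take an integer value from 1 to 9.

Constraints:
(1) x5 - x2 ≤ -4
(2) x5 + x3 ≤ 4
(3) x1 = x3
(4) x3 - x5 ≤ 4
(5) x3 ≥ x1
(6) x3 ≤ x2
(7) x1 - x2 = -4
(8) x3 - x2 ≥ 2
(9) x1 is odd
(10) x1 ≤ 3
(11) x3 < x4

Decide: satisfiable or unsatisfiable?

Unsatisfiable

Constraints 1, 4, and 8 give x2 − x5 ≥ 4, x5 − x3 ≥ -4, x3 − x2 ≥ 2.
Adding all 3 inequalities: the left sides telescope to 0, and the right sides sum to 4 + (-4) + 2 = 2. So 0 ≥ 2, which is false.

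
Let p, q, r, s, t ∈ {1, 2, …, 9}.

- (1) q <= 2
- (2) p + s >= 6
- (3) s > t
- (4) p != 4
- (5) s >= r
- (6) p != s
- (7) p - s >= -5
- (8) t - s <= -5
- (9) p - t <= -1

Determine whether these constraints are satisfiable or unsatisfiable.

Constraints 7, 8, and 9 give s − t ≥ 5, t − p ≥ 1, p − s ≥ -5.
Adding all 3 inequalities: the left sides telescope to 0, and the right sides sum to 5 + 1 + (-5) = 1. So 0 ≥ 1, which is false.

Unsatisfiable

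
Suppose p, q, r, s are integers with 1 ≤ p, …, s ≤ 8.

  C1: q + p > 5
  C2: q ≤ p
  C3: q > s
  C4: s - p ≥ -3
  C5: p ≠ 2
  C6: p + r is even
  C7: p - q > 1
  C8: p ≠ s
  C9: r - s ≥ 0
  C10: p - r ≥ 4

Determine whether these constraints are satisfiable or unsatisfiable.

Constraints 4, 9, and 10 give s − p ≥ -3, p − r ≥ 4, r − s ≥ 0.
Adding all 3 inequalities: the left sides telescope to 0, and the right sides sum to (-3) + 4 + 0 = 1. So 0 ≥ 1, which is false.

Unsatisfiable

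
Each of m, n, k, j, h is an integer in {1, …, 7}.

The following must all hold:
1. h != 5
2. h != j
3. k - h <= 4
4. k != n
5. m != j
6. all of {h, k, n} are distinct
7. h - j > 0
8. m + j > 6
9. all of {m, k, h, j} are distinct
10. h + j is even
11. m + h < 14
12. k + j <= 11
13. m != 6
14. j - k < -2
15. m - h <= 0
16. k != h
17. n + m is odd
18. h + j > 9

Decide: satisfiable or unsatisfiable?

The assignment m = 5, n = 2, k = 7, j = 4, h = 6 works:
  constraint 3 holds since k - h = 1.
  constraint 7 holds since h - j = 2.
  constraint 8 holds since m + j = 9.
The rest check out directly.

Satisfiable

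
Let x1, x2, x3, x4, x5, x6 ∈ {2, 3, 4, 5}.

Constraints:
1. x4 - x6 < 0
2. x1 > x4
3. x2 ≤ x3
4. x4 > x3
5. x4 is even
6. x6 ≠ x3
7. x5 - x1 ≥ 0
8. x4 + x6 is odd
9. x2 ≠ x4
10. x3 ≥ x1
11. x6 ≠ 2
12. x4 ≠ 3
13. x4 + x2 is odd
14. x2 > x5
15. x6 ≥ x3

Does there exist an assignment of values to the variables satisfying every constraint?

Constraints 2, 3, 4, 7, and 14 give x4 < x1, x1 ≤ x5, x5 < x2, x2 ≤ x3, x3 < x4. Chaining: x4 < x1 ≤ x5 < x2 ≤ x3 < x4, which forces x4 < x4 — impossible.

Unsatisfiable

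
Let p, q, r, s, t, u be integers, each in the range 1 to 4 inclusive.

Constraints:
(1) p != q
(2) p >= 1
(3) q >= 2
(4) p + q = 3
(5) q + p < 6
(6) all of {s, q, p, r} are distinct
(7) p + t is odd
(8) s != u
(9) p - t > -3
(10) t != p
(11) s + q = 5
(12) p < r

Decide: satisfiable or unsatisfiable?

Try p = 1, q = 2, r = 4, s = 3, t = 2, u = 1.
Check constraint 4: p + q = 3; constraint 5: q + p = 3. The remaining constraints are straightforward to verify.

Satisfiable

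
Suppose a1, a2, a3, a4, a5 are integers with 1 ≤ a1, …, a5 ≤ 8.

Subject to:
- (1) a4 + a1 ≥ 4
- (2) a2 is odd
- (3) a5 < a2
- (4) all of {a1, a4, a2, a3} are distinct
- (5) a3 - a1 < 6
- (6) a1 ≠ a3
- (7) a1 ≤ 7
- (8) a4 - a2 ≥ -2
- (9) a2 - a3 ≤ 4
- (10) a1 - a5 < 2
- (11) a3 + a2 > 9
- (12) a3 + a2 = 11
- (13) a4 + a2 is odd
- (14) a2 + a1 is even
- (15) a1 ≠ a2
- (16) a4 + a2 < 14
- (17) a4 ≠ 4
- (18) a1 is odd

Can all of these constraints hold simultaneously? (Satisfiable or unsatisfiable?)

The assignment a1 = 1, a2 = 7, a3 = 4, a4 = 6, a5 = 1 works:
  constraint 1 holds since a4 + a1 = 7.
  constraint 5 holds since a3 - a1 = 3.
The rest check out directly.

Satisfiable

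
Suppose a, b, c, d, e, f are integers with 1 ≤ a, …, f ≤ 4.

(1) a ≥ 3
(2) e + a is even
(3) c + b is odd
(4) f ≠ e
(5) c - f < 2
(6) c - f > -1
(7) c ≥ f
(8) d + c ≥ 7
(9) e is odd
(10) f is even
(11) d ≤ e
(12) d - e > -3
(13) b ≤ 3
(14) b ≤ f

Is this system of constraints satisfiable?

Take a = 3, b = 3, c = 4, d = 3, e = 3, f = 4. Then constraint 5: c - f = 0; constraint 6: c - f = 0; constraint 8: d + c = 7, and every other listed constraint is also met.

Satisfiable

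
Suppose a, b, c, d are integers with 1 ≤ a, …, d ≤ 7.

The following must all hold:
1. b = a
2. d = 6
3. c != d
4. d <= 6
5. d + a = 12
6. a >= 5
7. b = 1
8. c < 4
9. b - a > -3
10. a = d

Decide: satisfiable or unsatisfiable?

Unsatisfiable

Constraint 7 fixes b = 1 and constraint 2 fixes d = 6. Constraints 1 and 10 give b = a = d, so b = d. But 1 ≠ 6 — contradiction.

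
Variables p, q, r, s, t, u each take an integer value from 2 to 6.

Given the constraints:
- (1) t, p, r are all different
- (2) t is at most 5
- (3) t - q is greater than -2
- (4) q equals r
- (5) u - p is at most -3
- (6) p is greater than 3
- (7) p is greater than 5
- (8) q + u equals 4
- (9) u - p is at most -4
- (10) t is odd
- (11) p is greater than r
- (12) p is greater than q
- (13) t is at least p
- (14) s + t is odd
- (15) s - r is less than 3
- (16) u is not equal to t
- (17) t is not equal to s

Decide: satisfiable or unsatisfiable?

Unsatisfiable

From constraint 7: p ≥ 6. From constraints 2 and 13: p ≤ t and t ≤ 5, so p ≤ 5. But 5 < 6, so no value of p works.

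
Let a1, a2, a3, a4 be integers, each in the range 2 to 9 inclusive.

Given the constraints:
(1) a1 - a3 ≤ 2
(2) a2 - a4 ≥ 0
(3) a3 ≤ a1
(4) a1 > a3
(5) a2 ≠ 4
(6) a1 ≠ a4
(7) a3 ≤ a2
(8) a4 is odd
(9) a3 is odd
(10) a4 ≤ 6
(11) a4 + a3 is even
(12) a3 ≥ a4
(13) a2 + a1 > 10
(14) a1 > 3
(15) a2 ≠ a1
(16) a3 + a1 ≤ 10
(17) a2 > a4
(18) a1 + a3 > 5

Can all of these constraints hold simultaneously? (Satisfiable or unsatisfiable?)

Satisfiable

Take a1 = 5, a2 = 6, a3 = 3, a4 = 3. Then constraint 1: a1 - a3 = 2; constraint 2: a2 - a4 = 3, and every other listed constraint is also met.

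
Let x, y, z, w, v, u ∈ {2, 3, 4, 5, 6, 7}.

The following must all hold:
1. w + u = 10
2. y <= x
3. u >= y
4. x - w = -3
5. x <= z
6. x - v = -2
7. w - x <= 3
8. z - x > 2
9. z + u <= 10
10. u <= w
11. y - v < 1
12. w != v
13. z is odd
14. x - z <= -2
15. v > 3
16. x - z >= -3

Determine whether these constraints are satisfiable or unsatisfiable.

The assignment x = 2, y = 2, z = 5, w = 5, v = 4, u = 5 works:
  constraint 1 holds since w + u = 10.
  constraint 4 holds since x - w = -3.
  constraint 6 holds since x - v = -2.
The rest check out directly.

Satisfiable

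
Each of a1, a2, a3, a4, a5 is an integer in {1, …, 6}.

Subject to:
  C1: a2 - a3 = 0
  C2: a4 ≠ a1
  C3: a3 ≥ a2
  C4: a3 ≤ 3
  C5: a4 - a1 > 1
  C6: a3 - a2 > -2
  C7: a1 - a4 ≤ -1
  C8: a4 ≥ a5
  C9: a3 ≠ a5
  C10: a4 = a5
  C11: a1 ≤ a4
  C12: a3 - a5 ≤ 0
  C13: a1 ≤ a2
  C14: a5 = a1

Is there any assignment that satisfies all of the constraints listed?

From constraints 10 and 14, a4 = a5 = a1, so a4 = a1. But constraint 2 says a4 ≠ a1. Contradiction.

Unsatisfiable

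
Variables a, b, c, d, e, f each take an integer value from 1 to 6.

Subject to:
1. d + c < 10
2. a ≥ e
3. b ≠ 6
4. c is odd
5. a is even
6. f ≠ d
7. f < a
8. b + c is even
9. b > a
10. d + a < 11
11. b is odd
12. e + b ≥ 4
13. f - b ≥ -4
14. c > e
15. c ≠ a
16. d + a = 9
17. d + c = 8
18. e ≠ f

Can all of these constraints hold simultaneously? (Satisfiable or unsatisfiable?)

Try a = 4, b = 5, c = 3, d = 5, e = 1, f = 2.
Check constraint 1: d + c = 8; constraint 10: d + a = 9. The remaining constraints are straightforward to verify.

Satisfiable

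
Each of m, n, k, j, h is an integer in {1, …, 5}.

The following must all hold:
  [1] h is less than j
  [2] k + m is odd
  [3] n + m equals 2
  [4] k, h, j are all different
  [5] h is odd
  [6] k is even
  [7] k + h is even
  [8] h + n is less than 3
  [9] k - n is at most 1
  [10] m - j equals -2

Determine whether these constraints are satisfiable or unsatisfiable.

Constraint 6 makes k even and constraint 5 makes h odd, so k + h must be odd. Constraint 7 says k + h is even — contradiction.

Unsatisfiable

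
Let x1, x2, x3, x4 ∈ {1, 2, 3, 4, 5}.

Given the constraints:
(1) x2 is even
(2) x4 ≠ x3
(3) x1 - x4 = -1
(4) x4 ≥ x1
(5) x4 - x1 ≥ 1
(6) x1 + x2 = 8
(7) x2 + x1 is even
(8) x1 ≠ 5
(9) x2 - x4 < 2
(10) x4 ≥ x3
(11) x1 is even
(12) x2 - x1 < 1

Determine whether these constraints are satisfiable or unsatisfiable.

Satisfiable

The assignment x1 = 4, x2 = 4, x3 = 4, x4 = 5 works:
  constraint 3 holds since x1 - x4 = -1.
  constraint 5 holds since x4 - x1 = 1.
  constraint 6 holds since x1 + x2 = 8.
The rest check out directly.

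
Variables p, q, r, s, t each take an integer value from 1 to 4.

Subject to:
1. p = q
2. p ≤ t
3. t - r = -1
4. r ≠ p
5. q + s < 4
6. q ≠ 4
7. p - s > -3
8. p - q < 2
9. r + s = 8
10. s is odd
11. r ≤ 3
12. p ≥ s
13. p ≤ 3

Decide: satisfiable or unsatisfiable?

From constraint 11: r ≤ 3. From constraints 12 and 13: s ≤ p ≤ 3. Hence r + s ≤ 6. But constraint 9 requires r + s = 8, and 8 > 6. Contradiction.

Unsatisfiable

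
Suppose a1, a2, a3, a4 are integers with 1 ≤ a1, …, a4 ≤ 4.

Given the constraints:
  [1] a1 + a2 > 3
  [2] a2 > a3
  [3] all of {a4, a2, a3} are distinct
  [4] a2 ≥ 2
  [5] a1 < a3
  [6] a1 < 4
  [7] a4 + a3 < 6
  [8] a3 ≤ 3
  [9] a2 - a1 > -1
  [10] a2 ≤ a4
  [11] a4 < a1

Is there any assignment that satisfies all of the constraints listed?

Constraints 2, 5, 10, and 11 give a1 < a3, a3 < a2, a2 ≤ a4, a4 < a1. Chaining: a1 < a3 < a2 ≤ a4 < a1, which forces a1 < a1 — impossible.

Unsatisfiable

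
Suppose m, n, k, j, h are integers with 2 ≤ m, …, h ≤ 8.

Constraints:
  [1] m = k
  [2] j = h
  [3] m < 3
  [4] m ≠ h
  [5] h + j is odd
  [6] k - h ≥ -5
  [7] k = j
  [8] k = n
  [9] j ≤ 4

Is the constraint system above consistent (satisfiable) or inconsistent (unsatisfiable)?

Unsatisfiable

From constraints 1, 2, and 7, m = k = j = h, so m = h. But constraint 4 says m ≠ h. Contradiction.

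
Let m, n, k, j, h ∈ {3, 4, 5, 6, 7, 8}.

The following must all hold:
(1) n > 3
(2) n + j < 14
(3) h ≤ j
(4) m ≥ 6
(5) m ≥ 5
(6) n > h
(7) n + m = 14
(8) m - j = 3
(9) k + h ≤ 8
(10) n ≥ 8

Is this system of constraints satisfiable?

One satisfying assignment is m = 6, n = 8, k = 5, j = 3, h = 3.
For the less obvious constraints — constraint 2: n + j = 11; constraint 7: n + m = 14 — and the others hold by inspection.

Satisfiable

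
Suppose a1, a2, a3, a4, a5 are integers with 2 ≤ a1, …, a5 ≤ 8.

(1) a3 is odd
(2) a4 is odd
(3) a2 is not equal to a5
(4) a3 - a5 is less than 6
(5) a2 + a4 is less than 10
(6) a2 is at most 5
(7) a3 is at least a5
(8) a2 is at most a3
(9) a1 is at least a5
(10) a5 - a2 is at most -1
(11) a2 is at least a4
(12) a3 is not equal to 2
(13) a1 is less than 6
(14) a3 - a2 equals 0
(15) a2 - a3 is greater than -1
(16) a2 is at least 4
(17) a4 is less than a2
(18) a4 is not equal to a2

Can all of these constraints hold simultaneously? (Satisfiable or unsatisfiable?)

Satisfiable

Try a1 = 5, a2 = 5, a3 = 5, a4 = 3, a5 = 2.
Check constraint 4: a3 - a5 = 3; constraint 5: a2 + a4 = 8; constraint 10: a5 - a2 = -3. The remaining constraints are straightforward to verify.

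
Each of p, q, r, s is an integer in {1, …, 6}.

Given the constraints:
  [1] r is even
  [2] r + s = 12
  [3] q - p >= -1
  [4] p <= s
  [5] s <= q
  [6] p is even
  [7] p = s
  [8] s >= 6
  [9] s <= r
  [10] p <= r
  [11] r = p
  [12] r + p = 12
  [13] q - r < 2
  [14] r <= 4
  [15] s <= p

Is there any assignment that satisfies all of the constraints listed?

Unsatisfiable

From constraints 8 and 15: p ≥ s and s ≥ 6, so p ≥ 6. From constraints 10 and 14: p ≤ r and r ≤ 4, so p ≤ 4. But 4 < 6, so no value of p works.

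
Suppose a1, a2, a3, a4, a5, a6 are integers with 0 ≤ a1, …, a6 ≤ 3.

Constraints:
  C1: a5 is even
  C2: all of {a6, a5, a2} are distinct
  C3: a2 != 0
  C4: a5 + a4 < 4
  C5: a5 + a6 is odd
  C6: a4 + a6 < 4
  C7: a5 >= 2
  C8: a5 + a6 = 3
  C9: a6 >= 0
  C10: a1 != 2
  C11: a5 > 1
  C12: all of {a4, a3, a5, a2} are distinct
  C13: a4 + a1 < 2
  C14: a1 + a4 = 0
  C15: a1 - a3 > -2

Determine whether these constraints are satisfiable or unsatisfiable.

Setting (a1, a2, a3, a4, a5, a6) = (0, 3, 1, 0, 2, 1) satisfies everything: constraint 4: a5 + a4 = 2; constraint 6: a4 + a6 = 1, and the others follow.

Satisfiable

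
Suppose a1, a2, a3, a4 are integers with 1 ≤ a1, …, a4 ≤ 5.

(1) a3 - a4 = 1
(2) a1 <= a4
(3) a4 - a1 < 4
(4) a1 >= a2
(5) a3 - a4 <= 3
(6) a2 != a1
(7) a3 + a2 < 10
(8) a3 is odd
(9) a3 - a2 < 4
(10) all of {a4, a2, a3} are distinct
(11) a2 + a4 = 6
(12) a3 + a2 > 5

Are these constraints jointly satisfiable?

The assignment a1 = 3, a2 = 2, a3 = 5, a4 = 4 works:
  constraint 1 holds since a3 - a4 = 1.
  constraint 3 holds since a4 - a1 = 1.
The rest check out directly.

Satisfiable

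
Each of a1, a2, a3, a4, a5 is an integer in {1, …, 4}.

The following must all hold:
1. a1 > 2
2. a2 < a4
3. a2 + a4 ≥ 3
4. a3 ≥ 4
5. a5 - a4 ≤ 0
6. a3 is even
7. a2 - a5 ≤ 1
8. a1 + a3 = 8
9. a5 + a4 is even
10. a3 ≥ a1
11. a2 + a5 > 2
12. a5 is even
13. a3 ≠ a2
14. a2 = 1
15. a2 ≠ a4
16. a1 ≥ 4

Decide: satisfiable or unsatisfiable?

Satisfiable

Take a1 = 4, a2 = 1, a3 = 4, a4 = 4, a5 = 2. Then constraint 3: a2 + a4 = 5; constraint 5: a5 - a4 = -2; constraint 7: a2 - a5 = -1, and every other listed constraint is also met.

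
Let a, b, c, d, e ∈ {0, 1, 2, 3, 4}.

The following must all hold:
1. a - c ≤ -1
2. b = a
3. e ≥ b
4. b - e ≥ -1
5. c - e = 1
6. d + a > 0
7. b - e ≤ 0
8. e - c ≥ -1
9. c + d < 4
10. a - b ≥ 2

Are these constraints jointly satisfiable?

Unsatisfiable

Constraints 1, 4, 8, and 10 give e − c ≥ -1, c − a ≥ 1, a − b ≥ 2, b − e ≥ -1.
Adding all 4 inequalities: the left sides telescope to 0, and the right sides sum to (-1) + 1 + 2 + (-1) = 1. So 0 ≥ 1, which is false.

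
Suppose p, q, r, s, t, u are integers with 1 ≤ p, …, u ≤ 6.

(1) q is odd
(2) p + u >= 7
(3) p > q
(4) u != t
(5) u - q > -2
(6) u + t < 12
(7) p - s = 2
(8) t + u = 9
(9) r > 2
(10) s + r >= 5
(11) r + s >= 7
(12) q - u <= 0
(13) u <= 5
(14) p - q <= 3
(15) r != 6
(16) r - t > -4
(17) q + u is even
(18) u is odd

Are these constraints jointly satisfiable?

One satisfying assignment is p = 6, q = 3, r = 4, s = 4, t = 6, u = 3.
For the less obvious constraints — constraint 2: p + u = 9; constraint 5: u - q = 0 — and the others hold by inspection.

Satisfiable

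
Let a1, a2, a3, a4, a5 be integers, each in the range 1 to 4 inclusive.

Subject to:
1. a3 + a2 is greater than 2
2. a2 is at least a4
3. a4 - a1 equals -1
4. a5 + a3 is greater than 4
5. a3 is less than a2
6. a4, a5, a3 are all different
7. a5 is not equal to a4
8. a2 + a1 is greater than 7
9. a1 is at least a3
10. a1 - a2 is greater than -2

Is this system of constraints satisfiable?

Satisfiable

One satisfying assignment is a1 = 4, a2 = 4, a3 = 1, a4 = 3, a5 = 4.
For the less obvious constraints — constraint 1: a3 + a2 = 5; constraint 3: a4 - a1 = -1 — and the others hold by inspection.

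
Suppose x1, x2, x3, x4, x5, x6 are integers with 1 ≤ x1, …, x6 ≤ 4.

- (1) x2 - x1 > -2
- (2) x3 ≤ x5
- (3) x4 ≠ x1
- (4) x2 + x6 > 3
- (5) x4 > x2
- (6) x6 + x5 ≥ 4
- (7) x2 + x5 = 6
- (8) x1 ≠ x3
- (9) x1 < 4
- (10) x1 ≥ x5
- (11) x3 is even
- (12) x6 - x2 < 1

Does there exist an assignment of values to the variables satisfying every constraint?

Setting (x1, x2, x3, x4, x5, x6) = (3, 3, 2, 4, 3, 3) satisfies everything: constraint 1: x2 - x1 = 0; constraint 4: x2 + x6 = 6; constraint 6: x6 + x5 = 6, and the others follow.

Satisfiable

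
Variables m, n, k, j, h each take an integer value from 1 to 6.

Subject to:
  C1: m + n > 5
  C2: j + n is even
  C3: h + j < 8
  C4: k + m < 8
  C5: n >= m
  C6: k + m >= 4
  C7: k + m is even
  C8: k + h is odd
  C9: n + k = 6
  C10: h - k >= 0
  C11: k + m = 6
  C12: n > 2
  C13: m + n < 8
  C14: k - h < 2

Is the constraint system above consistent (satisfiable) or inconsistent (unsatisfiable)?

Take m = 3, n = 3, k = 3, j = 3, h = 4. Then constraint 1: m + n = 6; constraint 3: h + j = 7; constraint 4: k + m = 6, and every other listed constraint is also met.

Satisfiable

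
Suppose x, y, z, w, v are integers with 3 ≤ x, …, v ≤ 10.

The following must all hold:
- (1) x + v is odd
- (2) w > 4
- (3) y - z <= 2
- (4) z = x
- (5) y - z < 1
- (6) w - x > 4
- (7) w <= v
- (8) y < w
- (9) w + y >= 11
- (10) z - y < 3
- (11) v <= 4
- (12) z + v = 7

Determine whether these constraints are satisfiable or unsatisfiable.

From constraint 2: w ≥ 5. From constraints 7 and 11: w ≤ v and v ≤ 4, so w ≤ 4. But 4 < 5, so no value of w works.

Unsatisfiable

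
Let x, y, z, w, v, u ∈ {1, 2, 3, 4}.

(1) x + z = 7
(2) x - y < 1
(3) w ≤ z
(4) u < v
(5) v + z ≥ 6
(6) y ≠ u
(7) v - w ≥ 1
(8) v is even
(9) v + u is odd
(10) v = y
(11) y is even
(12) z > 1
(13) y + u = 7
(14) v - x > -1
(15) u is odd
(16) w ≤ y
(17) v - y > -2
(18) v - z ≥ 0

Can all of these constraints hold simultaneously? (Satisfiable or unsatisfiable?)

Try x = 4, y = 4, z = 3, w = 3, v = 4, u = 3.
Check constraint 1: x + z = 7; constraint 2: x - y = 0; constraint 5: v + z = 7. The remaining constraints are straightforward to verify.

Satisfiable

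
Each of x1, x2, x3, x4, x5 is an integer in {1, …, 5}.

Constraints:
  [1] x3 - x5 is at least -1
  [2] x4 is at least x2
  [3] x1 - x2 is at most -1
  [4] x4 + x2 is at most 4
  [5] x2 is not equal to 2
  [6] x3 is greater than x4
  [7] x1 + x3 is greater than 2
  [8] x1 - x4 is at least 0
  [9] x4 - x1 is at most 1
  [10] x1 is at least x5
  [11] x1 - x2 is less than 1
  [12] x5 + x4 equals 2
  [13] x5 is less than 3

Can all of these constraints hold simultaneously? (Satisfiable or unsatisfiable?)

Unsatisfiable

Constraints 2, 3, and 8 give x1 < x2, x2 ≤ x4, x4 ≤ x1. Chaining: x1 < x2 ≤ x4 ≤ x1, which forces x1 < x1 — impossible.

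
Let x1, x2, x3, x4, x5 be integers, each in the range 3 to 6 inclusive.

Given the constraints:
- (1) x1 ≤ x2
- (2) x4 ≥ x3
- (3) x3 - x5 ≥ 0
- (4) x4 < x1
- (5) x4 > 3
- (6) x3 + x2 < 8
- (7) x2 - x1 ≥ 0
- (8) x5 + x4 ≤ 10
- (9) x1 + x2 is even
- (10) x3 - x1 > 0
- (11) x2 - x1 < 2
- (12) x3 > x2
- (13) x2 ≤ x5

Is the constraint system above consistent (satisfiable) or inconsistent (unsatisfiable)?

Unsatisfiable

Constraints 2, 3, 4, 7, and 13 give x2 ≤ x5, x5 ≤ x3, x3 ≤ x4, x4 < x1, x1 ≤ x2. Chaining: x2 ≤ x5 ≤ x3 ≤ x4 < x1 ≤ x2, which forces x2 < x2 — impossible.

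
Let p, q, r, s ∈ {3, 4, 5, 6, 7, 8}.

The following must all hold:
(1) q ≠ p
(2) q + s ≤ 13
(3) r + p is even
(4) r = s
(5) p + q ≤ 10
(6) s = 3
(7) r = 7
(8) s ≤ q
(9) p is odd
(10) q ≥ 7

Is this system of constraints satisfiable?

Unsatisfiable

Constraint 7 fixes r = 7 and constraint 6 fixes s = 3, but constraint 4 requires r = s. Since 7 ≠ 3, contradiction.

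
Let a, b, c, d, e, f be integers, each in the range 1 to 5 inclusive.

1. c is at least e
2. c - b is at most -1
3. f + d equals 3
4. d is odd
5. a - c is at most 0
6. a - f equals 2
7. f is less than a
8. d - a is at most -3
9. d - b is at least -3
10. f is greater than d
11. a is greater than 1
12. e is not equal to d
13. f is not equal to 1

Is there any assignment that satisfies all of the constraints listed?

Unsatisfiable

Constraints 2, 5, 8, and 9 give c − a ≥ 0, a − d ≥ 3, d − b ≥ -3, b − c ≥ 1.
Adding all 4 inequalities: the left sides telescope to 0, and the right sides sum to 0 + 3 + (-3) + 1 = 1. So 0 ≥ 1, which is false.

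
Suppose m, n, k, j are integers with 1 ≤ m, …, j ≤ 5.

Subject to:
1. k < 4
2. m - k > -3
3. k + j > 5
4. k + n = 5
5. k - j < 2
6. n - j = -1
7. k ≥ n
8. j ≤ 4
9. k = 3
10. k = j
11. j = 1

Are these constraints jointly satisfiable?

Constraint 9 fixes k = 3 and constraint 11 fixes j = 1, but constraint 10 requires k = j. Since 3 ≠ 1, contradiction.

Unsatisfiable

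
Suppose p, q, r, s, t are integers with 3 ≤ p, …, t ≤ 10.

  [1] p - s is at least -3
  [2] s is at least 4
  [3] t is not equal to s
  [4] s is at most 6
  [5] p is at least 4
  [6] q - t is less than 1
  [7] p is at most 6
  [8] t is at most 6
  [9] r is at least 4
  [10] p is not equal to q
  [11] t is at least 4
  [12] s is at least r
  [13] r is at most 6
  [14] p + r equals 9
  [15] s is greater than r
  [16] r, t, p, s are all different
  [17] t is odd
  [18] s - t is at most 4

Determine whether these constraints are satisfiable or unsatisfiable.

Constraints 2, 4, 5, 7, 8, 9, 11, and 13 confine each of r, t, p, s to the 3 values {4, …, 6}.
Constraint 16 requires all 4 of them to be distinct, but only 3 values are available — impossible by the pigeonhole principle.

Unsatisfiable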